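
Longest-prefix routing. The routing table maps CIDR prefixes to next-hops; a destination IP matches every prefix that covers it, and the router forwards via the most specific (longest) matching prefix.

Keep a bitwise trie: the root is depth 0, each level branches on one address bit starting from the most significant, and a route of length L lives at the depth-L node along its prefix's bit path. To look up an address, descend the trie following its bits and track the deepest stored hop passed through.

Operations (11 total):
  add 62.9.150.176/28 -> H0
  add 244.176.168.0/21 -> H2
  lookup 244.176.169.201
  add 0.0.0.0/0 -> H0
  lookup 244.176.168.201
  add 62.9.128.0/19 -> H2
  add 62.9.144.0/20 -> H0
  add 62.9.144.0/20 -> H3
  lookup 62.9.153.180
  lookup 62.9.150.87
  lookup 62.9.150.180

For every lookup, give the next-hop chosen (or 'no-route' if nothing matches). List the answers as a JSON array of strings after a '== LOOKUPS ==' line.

Trace:
  add 62.9.150.176/28 -> H0 at depth 28
  add 244.176.168.0/21 -> H2 at depth 21
  Q 244.176.169.201: descend 111101001011000010101 ; hops seen [H2] ; pick H2
  add 0.0.0.0/0 -> H0 at depth 0
  Q 244.176.168.201: descend 111101001011000010101 ; hops seen [H0,H2] ; pick H2
  add 62.9.128.0/19 -> H2 at depth 19
  add 62.9.144.0/20 -> H0 at depth 20
  add 62.9.144.0/20 -> H3 at depth 20
  Q 62.9.153.180: descend 00111110000010011001 ; hops seen [H0,H2,H3] ; pick H3
  Q 62.9.150.87: descend 001111100000100110010110 ; hops seen [H0,H2,H3] ; pick H3
  Q 62.9.150.180: descend 0011111000001001100101101011 ; hops seen [H0,H2,H3,H0] ; pick H0

== LOOKUPS ==
["H2","H2","H3","H3","H0"]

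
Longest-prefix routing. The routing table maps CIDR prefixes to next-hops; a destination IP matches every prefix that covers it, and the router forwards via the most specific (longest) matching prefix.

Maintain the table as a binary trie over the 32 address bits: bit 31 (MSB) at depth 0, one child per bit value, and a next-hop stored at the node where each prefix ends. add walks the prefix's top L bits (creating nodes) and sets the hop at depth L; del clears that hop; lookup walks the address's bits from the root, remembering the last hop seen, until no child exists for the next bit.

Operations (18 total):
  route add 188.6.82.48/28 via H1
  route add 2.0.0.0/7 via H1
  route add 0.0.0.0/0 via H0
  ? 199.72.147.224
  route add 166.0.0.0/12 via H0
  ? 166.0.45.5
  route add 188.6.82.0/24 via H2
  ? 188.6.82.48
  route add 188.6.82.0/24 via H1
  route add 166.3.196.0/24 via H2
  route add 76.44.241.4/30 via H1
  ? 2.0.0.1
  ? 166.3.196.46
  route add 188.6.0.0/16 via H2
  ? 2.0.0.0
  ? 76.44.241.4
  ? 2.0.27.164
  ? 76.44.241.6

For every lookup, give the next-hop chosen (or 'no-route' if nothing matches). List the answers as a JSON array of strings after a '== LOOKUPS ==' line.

Trace:
  add 188.6.82.48/28 -> H1 at depth 28
  add 2.0.0.0/7 -> H1 at depth 7
  add 0.0.0.0/0 -> H0 at depth 0
  ? 199.72.147.224  path d0:H0→d1:-  best=H0
  add 166.0.0.0/12 -> H0 at depth 12
  ? 166.0.45.5  path d0:H0→d1:-→d2:-→d3:-→d4:-→d5:-→d6:-→d7:-→d8:-→d9:-→d10:-→d11:-→d12:H0  best=H0
  add 188.6.82.0/24 -> H2 at depth 24
  ? 188.6.82.48  path d0:H0→d1:-→d2:-→d3:-→d4:-→d5:-→d6:-→d7:-→d8:-→d9:-→d10:-→d11:-→d12:-→d13:-→d14:-→d15:-→d16:-→d17:-→d18:-→d19:-→d20:-→d21:-→d22:-→d23:-→d24:H2→d25:-→d26:-→d27:-→d28:H1  best=H1
  add 188.6.82.0/24 -> H1 at depth 24
  add 166.3.196.0/24 -> H2 at depth 24
  add 76.44.241.4/30 -> H1 at depth 30
  ? 2.0.0.1  path d0:H0→d1:-→d2:-→d3:-→d4:-→d5:-→d6:-→d7:H1  best=H1
  ? 166.3.196.46  path d0:H0→d1:-→d2:-→d3:-→d4:-→d5:-→d6:-→d7:-→d8:-→d9:-→d10:-→d11:-→d12:H0→d13:-→d14:-→d15:-→d16:-→d17:-→d18:-→d19:-→d20:-→d21:-→d22:-→d23:-→d24:H2  best=H2
  add 188.6.0.0/16 -> H2 at depth 16
  ? 2.0.0.0  path d0:H0→d1:-→d2:-→d3:-→d4:-→d5:-→d6:-→d7:H1  best=H1
  ? 76.44.241.4  path d0:H0→d1:-→d2:-→d3:-→d4:-→d5:-→d6:-→d7:-→d8:-→d9:-→d10:-→d11:-→d12:-→d13:-→d14:-→d15:-→d16:-→d17:-→d18:-→d19:-→d20:-→d21:-→d22:-→d23:-→d24:-→d25:-→d26:-→d27:-→d28:-→d29:-→d30:H1  best=H1
  ? 2.0.27.164  path d0:H0→d1:-→d2:-→d3:-→d4:-→d5:-→d6:-→d7:H1  best=H1
  ? 76.44.241.6  path d0:H0→d1:-→d2:-→d3:-→d4:-→d5:-→d6:-→d7:-→d8:-→d9:-→d10:-→d11:-→d12:-→d13:-→d14:-→d15:-→d16:-→d17:-→d18:-→d19:-→d20:-→d21:-→d22:-→d23:-→d24:-→d25:-→d26:-→d27:-→d28:-→d29:-→d30:H1  best=H1

== LOOKUPS ==
["H0","H0","H1","H1","H2","H1","H1","H1","H1"]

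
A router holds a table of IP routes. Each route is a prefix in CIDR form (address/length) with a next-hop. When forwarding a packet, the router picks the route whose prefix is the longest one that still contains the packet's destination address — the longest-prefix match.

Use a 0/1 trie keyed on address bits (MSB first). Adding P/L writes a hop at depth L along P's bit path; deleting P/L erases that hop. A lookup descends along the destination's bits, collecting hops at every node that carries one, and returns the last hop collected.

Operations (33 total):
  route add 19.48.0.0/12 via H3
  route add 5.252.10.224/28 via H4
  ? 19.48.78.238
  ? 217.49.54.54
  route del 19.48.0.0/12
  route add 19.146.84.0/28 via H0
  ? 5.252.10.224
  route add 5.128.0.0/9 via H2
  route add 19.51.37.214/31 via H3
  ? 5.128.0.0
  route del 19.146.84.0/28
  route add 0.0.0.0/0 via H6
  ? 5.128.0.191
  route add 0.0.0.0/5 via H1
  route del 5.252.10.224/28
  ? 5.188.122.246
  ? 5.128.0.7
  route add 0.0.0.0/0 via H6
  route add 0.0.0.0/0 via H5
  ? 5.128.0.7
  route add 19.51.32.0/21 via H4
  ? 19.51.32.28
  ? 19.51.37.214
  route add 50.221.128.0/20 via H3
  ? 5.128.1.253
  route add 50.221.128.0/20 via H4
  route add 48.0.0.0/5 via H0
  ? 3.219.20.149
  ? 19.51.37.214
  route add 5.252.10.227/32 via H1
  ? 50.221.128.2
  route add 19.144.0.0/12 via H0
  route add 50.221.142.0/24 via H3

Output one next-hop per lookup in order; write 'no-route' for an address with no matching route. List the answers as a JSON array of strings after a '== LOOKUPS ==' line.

Process each operation:
  add 19.48.0.0/12 -> H3 at depth 12
  add 5.252.10.224/28 -> H4 at depth 28
  Q 19.48.78.238: descend 000100110011 ; hops seen [H3] ; pick H3
  Q 217.49.54.54: descend ε ; hops seen [∅] ; pick no-route
  - 19.48.0.0/12 clear@12
  add 19.146.84.0/28 -> H0 at depth 28
  Q 5.252.10.224: descend 0000010111111100000010101110 ; hops seen [H4] ; pick H4
  add 5.128.0.0/9 -> H2 at depth 9
  add 19.51.37.214/31 -> H3 at depth 31
  Q 5.128.0.0: descend 000001011 ; hops seen [H2] ; pick H2
  - 19.146.84.0/28 clear@28
  add 0.0.0.0/0 -> H6 at depth 0
  Q 5.128.0.191: descend 000001011 ; hops seen [H6,H2] ; pick H2
  add 0.0.0.0/5 -> H1 at depth 5
  - 5.252.10.224/28 clear@28
  Q 5.188.122.246: descend 000001011 ; hops seen [H6,H1,H2] ; pick H2
  Q 5.128.0.7: descend 000001011 ; hops seen [H6,H1,H2] ; pick H2
  add 0.0.0.0/0 -> H6 at depth 0
  add 0.0.0.0/0 -> H5 at depth 0
  Q 5.128.0.7: descend 000001011 ; hops seen [H5,H1,H2] ; pick H2
  add 19.51.32.0/21 -> H4 at depth 21
  Q 19.51.32.28: descend 000100110011001100100 ; hops seen [H5,H4] ; pick H4
  Q 19.51.37.214: descend 0001001100110011001001011101011 ; hops seen [H5,H4,H3] ; pick H3
  add 50.221.128.0/20 -> H3 at depth 20
  Q 5.128.1.253: descend 000001011 ; hops seen [H5,H1,H2] ; pick H2
  add 50.221.128.0/20 -> H4 at depth 20
  add 48.0.0.0/5 -> H0 at depth 5
  Q 3.219.20.149: descend 00000 ; hops seen [H5,H1] ; pick H1
  Q 19.51.37.214: descend 0001001100110011001001011101011 ; hops seen [H5,H4,H3] ; pick H3
  add 5.252.10.227/32 -> H1 at depth 32
  Q 50.221.128.2: descend 00110010110111011000 ; hops seen [H5,H0,H4] ; pick H4
  add 19.144.0.0/12 -> H0 at depth 12
  add 50.221.142.0/24 -> H3 at depth 24

== LOOKUPS ==
["H3","no-route","H4","H2","H2","H2","H2","H2","H4","H3","H2","H1","H3","H4"]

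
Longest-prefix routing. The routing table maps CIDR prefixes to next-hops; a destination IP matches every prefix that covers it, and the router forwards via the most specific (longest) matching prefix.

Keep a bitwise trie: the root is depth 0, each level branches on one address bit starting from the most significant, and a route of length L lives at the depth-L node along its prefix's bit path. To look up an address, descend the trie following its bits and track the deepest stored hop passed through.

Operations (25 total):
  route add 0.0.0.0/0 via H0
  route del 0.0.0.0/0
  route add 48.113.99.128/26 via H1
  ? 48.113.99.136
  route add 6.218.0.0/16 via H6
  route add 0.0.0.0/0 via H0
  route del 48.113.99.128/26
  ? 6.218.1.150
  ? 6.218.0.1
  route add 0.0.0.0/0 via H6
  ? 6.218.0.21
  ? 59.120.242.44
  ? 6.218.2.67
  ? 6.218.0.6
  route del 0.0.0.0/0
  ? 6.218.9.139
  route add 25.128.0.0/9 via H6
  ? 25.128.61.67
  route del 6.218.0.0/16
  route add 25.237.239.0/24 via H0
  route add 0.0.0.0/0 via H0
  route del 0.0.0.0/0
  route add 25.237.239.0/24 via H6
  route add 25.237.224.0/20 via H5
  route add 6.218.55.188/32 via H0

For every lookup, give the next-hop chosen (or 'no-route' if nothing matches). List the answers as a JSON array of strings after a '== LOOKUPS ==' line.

Trace:
  add 0.0.0.0/0 -> H0 at depth 0
  - 0.0.0.0/0 clear@0
  add 48.113.99.128/26 -> H1 at depth 26
  ? 48.113.99.136  path d0:-→d1:-→d2:-→d3:-→d4:-→d5:-→d6:-→d7:-→d8:-→d9:-→d10:-→d11:-→d12:-→d13:-→d14:-→d15:-→d16:-→d17:-→d18:-→d19:-→d20:-→d21:-→d22:-→d23:-→d24:-→d25:-→d26:H1  best=H1
  add 6.218.0.0/16 -> H6 at depth 16
  add 0.0.0.0/0 -> H0 at depth 0
  - 48.113.99.128/26 clear@26
  ? 6.218.1.150  path d0:H0→d1:-→d2:-→d3:-→d4:-→d5:-→d6:-→d7:-→d8:-→d9:-→d10:-→d11:-→d12:-→d13:-→d14:-→d15:-→d16:H6  best=H6
  ? 6.218.0.1  path d0:H0→d1:-→d2:-→d3:-→d4:-→d5:-→d6:-→d7:-→d8:-→d9:-→d10:-→d11:-→d12:-→d13:-→d14:-→d15:-→d16:H6  best=H6
  add 0.0.0.0/0 -> H6 at depth 0
  ? 6.218.0.21  path d0:H6→d1:-→d2:-→d3:-→d4:-→d5:-→d6:-→d7:-→d8:-→d9:-→d10:-→d11:-→d12:-→d13:-→d14:-→d15:-→d16:H6  best=H6
  ? 59.120.242.44  path d0:H6→d1:-→d2:-→d3:-→d4:-  best=H6
  ? 6.218.2.67  path d0:H6→d1:-→d2:-→d3:-→d4:-→d5:-→d6:-→d7:-→d8:-→d9:-→d10:-→d11:-→d12:-→d13:-→d14:-→d15:-→d16:H6  best=H6
  ? 6.218.0.6  path d0:H6→d1:-→d2:-→d3:-→d4:-→d5:-→d6:-→d7:-→d8:-→d9:-→d10:-→d11:-→d12:-→d13:-→d14:-→d15:-→d16:H6  best=H6
  - 0.0.0.0/0 clear@0
  ? 6.218.9.139  path d0:-→d1:-→d2:-→d3:-→d4:-→d5:-→d6:-→d7:-→d8:-→d9:-→d10:-→d11:-→d12:-→d13:-→d14:-→d15:-→d16:H6  best=H6
  add 25.128.0.0/9 -> H6 at depth 9
  ? 25.128.61.67  path d0:-→d1:-→d2:-→d3:-→d4:-→d5:-→d6:-→d7:-→d8:-→d9:H6  best=H6
  - 6.218.0.0/16 clear@16
  add 25.237.239.0/24 -> H0 at depth 24
  add 0.0.0.0/0 -> H0 at depth 0
  - 0.0.0.0/0 clear@0
  add 25.237.239.0/24 -> H6 at depth 24
  add 25.237.224.0/20 -> H5 at depth 20
  add 6.218.55.188/32 -> H0 at depth 32

== LOOKUPS ==
["H1","H6","H6","H6","H6","H6","H6","H6","H6"]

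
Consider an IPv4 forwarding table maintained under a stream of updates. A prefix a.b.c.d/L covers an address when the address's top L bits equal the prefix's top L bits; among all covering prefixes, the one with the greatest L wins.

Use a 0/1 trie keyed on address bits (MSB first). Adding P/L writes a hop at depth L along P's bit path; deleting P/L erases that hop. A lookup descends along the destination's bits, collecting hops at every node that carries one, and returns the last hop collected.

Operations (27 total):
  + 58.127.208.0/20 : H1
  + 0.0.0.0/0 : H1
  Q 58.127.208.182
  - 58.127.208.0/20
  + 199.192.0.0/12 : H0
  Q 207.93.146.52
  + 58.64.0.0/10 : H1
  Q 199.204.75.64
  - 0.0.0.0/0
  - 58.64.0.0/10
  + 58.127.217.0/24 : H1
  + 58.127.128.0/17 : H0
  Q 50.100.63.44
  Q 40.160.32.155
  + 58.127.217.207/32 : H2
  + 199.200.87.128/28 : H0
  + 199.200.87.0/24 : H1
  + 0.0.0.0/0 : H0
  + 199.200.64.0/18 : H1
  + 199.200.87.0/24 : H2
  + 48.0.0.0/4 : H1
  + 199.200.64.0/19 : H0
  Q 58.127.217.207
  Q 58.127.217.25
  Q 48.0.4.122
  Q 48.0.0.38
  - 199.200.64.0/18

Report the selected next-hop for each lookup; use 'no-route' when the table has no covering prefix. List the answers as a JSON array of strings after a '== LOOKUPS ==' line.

Trace:
  add 58.127.208.0/20 -> H1 at depth 20
  add 0.0.0.0/0 -> H1 at depth 0
  Q 58.127.208.182: descend 00111010011111111101 ; hops seen [H1,H1] ; pick H1
  del 58.127.208.0/20 (clear depth 20)
  add 199.192.0.0/12 -> H0 at depth 12
  Q 207.93.146.52: descend 1100 ; hops seen [H1] ; pick H1
  add 58.64.0.0/10 -> H1 at depth 10
  Q 199.204.75.64: descend 110001111100 ; hops seen [H1,H0] ; pick H0
  del 0.0.0.0/0 (clear depth 0)
  del 58.64.0.0/10 (clear depth 10)
  add 58.127.217.0/24 -> H1 at depth 24
  add 58.127.128.0/17 -> H0 at depth 17
  Q 50.100.63.44: descend 0011 ; hops seen [∅] ; pick no-route
  Q 40.160.32.155: descend 001 ; hops seen [∅] ; pick no-route
  add 58.127.217.207/32 -> H2 at depth 32
  add 199.200.87.128/28 -> H0 at depth 28
  add 199.200.87.0/24 -> H1 at depth 24
  add 0.0.0.0/0 -> H0 at depth 0
  add 199.200.64.0/18 -> H1 at depth 18
  add 199.200.87.0/24 -> H2 at depth 24
  add 48.0.0.0/4 -> H1 at depth 4
  add 199.200.64.0/19 -> H0 at depth 19
  Q 58.127.217.207: descend 00111010011111111101100111001111 ; hops seen [H0,H1,H0,H1,H2] ; pick H2
  Q 58.127.217.25: descend 001110100111111111011001 ; hops seen [H0,H1,H0,H1] ; pick H1
  Q 48.0.4.122: descend 0011 ; hops seen [H0,H1] ; pick H1
  Q 48.0.0.38: descend 0011 ; hops seen [H0,H1] ; pick H1
  del 199.200.64.0/18 (clear depth 18)

== LOOKUPS ==
["H1","H1","H0","no-route","no-route","H2","H1","H1","H1"]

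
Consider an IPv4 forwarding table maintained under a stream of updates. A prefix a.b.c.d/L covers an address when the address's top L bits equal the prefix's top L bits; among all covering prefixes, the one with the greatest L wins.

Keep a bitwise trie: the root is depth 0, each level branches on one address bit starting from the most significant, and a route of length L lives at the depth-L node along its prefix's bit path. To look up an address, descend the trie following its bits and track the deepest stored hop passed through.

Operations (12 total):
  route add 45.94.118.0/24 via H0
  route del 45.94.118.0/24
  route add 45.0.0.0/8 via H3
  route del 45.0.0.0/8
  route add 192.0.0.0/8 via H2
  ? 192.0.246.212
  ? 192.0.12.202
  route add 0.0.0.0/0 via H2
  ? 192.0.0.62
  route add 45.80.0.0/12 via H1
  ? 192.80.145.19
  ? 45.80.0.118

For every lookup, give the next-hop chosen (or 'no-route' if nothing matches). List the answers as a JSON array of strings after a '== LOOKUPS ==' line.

Process each operation:
  + 45.94.118.0/24 (H0) depth=24
  del 45.94.118.0/24 (clear depth 24)
  + 45.0.0.0/8 (H3) depth=8
  del 45.0.0.0/8 (clear depth 8)
  + 192.0.0.0/8 (H2) depth=8
  lookup 192.0.246.212: bits 11000000 walk d0:-→d1:-→d2:-→d3:-→d4:-→d5:-→d6:-→d7:-→d8:H2 -> H2
  lookup 192.0.12.202: bits 11000000 walk d0:-→d1:-→d2:-→d3:-→d4:-→d5:-→d6:-→d7:-→d8:H2 -> H2
  + 0.0.0.0/0 (H2) depth=0
  lookup 192.0.0.62: bits 11000000 walk d0:H2→d1:-→d2:-→d3:-→d4:-→d5:-→d6:-→d7:-→d8:H2 -> H2
  + 45.80.0.0/12 (H1) depth=12
  lookup 192.80.145.19: bits 11000000 walk d0:H2→d1:-→d2:-→d3:-→d4:-→d5:-→d6:-→d7:-→d8:H2 -> H2
  lookup 45.80.0.118: bits 001011010101 walk d0:H2→d1:-→d2:-→d3:-→d4:-→d5:-→d6:-→d7:-→d8:-→d9:-→d10:-→d11:-→d12:H1 -> H1

== LOOKUPS ==
["H2","H2","H2","H2","H1"]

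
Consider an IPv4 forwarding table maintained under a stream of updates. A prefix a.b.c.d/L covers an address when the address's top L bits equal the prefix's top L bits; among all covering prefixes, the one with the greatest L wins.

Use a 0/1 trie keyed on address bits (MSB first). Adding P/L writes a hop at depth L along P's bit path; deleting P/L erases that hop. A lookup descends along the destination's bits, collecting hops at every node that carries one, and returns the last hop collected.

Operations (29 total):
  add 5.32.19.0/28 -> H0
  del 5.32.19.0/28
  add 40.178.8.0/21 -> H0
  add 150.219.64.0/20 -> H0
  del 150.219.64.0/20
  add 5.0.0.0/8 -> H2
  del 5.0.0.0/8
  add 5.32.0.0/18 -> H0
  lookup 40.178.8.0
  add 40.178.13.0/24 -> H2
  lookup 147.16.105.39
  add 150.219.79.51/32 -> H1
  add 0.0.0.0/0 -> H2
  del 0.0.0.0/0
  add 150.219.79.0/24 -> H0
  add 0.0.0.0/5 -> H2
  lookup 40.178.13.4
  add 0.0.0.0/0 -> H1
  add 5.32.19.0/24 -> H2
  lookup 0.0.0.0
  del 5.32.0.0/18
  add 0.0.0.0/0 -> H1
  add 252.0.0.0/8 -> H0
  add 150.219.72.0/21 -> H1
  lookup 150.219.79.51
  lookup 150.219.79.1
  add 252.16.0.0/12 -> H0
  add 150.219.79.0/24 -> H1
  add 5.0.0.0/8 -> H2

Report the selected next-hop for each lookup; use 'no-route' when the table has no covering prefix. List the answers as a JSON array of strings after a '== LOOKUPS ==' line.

Apply in order:
  + 5.32.19.0/28 (H0) depth=28
  del 5.32.19.0/28 (clear depth 28)
  + 40.178.8.0/21 (H0) depth=21
  + 150.219.64.0/20 (H0) depth=20
  del 150.219.64.0/20 (clear depth 20)
  + 5.0.0.0/8 (H2) depth=8
  del 5.0.0.0/8 (clear depth 8)
  + 5.32.0.0/18 (H0) depth=18
  Q 40.178.8.0: descend 001010001011001000001 ; hops seen [H0] ; pick H0
  + 40.178.13.0/24 (H2) depth=24
  Q 147.16.105.39: descend 10010 ; hops seen [∅] ; pick no-route
  + 150.219.79.51/32 (H1) depth=32
  + 0.0.0.0/0 (H2) depth=0
  del 0.0.0.0/0 (clear depth 0)
  + 150.219.79.0/24 (H0) depth=24
  + 0.0.0.0/5 (H2) depth=5
  Q 40.178.13.4: descend 001010001011001000001101 ; hops seen [H0,H2] ; pick H2
  + 0.0.0.0/0 (H1) depth=0
  + 5.32.19.0/24 (H2) depth=24
  Q 0.0.0.0: descend 00000 ; hops seen [H1,H2] ; pick H2
  del 5.32.0.0/18 (clear depth 18)
  + 0.0.0.0/0 (H1) depth=0
  + 252.0.0.0/8 (H0) depth=8
  + 150.219.72.0/21 (H1) depth=21
  Q 150.219.79.51: descend 10010110110110110100111100110011 ; hops seen [H1,H1,H0,H1] ; pick H1
  Q 150.219.79.1: descend 10010110110110110100111100 ; hops seen [H1,H1,H0] ; pick H0
  + 252.16.0.0/12 (H0) depth=12
  + 150.219.79.0/24 (H1) depth=24
  + 5.0.0.0/8 (H2) depth=8

== LOOKUPS ==
["H0","no-route","H2","H2","H1","H0"]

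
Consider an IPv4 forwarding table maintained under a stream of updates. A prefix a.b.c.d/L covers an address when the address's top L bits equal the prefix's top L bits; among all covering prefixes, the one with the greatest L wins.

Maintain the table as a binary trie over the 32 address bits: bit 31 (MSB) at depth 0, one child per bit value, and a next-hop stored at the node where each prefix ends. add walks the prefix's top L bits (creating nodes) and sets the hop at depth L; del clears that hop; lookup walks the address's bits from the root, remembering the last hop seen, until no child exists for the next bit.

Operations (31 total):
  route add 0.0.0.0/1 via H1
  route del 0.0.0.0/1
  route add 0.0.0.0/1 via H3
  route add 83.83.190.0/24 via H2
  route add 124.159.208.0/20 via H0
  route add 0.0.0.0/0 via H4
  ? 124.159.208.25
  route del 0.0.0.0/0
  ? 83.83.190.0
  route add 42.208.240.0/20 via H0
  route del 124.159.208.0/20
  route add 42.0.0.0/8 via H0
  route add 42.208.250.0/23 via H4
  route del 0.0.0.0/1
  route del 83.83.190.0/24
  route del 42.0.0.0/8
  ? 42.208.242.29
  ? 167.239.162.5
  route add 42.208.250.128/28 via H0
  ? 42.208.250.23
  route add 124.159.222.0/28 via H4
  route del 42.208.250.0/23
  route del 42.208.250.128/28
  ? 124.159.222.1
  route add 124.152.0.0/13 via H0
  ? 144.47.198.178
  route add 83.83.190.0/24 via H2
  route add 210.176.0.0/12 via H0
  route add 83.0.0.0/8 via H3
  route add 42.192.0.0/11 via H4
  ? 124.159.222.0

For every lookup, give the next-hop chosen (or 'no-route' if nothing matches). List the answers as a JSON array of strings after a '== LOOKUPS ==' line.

Trace:
  + 0.0.0.0/1 (H1) depth=1
  - 0.0.0.0/1 clear@1
  + 0.0.0.0/1 (H3) depth=1
  + 83.83.190.0/24 (H2) depth=24
  + 124.159.208.0/20 (H0) depth=20
  + 0.0.0.0/0 (H4) depth=0
  Q 124.159.208.25: descend 01111100100111111101 ; hops seen [H4,H3,H0] ; pick H0
  - 0.0.0.0/0 clear@0
  Q 83.83.190.0: descend 010100110101001110111110 ; hops seen [H3,H2] ; pick H2
  + 42.208.240.0/20 (H0) depth=20
  - 124.159.208.0/20 clear@20
  + 42.0.0.0/8 (H0) depth=8
  + 42.208.250.0/23 (H4) depth=23
  - 0.0.0.0/1 clear@1
  - 83.83.190.0/24 clear@24
  - 42.0.0.0/8 clear@8
  Q 42.208.242.29: descend 00101010110100001111 ; hops seen [H0] ; pick H0
  Q 167.239.162.5: descend ε ; hops seen [∅] ; pick no-route
  + 42.208.250.128/28 (H0) depth=28
  Q 42.208.250.23: descend 001010101101000011111010 ; hops seen [H0,H4] ; pick H4
  + 124.159.222.0/28 (H4) depth=28
  - 42.208.250.0/23 clear@23
  - 42.208.250.128/28 clear@28
  Q 124.159.222.1: descend 0111110010011111110111100000 ; hops seen [H4] ; pick H4
  + 124.152.0.0/13 (H0) depth=13
  Q 144.47.198.178: descend ε ; hops seen [∅] ; pick no-route
  + 83.83.190.0/24 (H2) depth=24
  + 210.176.0.0/12 (H0) depth=12
  + 83.0.0.0/8 (H3) depth=8
  + 42.192.0.0/11 (H4) depth=11
  Q 124.159.222.0: descend 0111110010011111110111100000 ; hops seen [H0,H4] ; pick H4

== LOOKUPS ==
["H0","H2","H0","no-route","H4","H4","no-route","H4"]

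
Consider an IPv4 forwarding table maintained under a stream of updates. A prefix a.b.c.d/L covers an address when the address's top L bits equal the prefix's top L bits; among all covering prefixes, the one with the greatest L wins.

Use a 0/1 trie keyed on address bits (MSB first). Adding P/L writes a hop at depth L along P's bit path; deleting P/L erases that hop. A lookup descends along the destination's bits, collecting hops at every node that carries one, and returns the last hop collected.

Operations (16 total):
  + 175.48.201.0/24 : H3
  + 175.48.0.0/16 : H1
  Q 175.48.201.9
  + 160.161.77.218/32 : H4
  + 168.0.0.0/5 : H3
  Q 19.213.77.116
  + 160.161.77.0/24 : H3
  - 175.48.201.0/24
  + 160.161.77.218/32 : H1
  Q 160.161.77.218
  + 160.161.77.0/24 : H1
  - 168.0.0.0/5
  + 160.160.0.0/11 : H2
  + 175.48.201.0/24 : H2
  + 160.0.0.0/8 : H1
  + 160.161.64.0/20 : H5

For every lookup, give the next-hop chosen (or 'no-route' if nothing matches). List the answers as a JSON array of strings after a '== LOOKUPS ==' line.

Trace:
  add 175.48.201.0/24 -> H3 at depth 24
  add 175.48.0.0/16 -> H1 at depth 16
  lookup 175.48.201.9: bits 101011110011000011001001 walk d0:-→d1:-→d2:-→d3:-→d4:-→d5:-→d6:-→d7:-→d8:-→d9:-→d10:-→d11:-→d12:-→d13:-→d14:-→d15:-→d16:H1→d17:-→d18:-→d19:-→d20:-→d21:-→d22:-→d23:-→d24:H3 -> H3
  add 160.161.77.218/32 -> H4 at depth 32
  add 168.0.0.0/5 -> H3 at depth 5
  lookup 19.213.77.116: bits ε walk d0:- -> no-route
  add 160.161.77.0/24 -> H3 at depth 24
  del 175.48.201.0/24 (clear depth 24)
  add 160.161.77.218/32 -> H1 at depth 32
  lookup 160.161.77.218: bits 10100000101000010100110111011010 walk d0:-→d1:-→d2:-→d3:-→d4:-→d5:-→d6:-→d7:-→d8:-→d9:-→d10:-→d11:-→d12:-→d13:-→d14:-→d15:-→d16:-→d17:-→d18:-→d19:-→d20:-→d21:-→d22:-→d23:-→d24:H3→d25:-→d26:-→d27:-→d28:-→d29:-→d30:-→d31:-→d32:H1 -> H1
  add 160.161.77.0/24 -> H1 at depth 24
  del 168.0.0.0/5 (clear depth 5)
  add 160.160.0.0/11 -> H2 at depth 11
  add 175.48.201.0/24 -> H2 at depth 24
  add 160.0.0.0/8 -> H1 at depth 8
  add 160.161.64.0/20 -> H5 at depth 20

== LOOKUPS ==
["H3","no-route","H1"]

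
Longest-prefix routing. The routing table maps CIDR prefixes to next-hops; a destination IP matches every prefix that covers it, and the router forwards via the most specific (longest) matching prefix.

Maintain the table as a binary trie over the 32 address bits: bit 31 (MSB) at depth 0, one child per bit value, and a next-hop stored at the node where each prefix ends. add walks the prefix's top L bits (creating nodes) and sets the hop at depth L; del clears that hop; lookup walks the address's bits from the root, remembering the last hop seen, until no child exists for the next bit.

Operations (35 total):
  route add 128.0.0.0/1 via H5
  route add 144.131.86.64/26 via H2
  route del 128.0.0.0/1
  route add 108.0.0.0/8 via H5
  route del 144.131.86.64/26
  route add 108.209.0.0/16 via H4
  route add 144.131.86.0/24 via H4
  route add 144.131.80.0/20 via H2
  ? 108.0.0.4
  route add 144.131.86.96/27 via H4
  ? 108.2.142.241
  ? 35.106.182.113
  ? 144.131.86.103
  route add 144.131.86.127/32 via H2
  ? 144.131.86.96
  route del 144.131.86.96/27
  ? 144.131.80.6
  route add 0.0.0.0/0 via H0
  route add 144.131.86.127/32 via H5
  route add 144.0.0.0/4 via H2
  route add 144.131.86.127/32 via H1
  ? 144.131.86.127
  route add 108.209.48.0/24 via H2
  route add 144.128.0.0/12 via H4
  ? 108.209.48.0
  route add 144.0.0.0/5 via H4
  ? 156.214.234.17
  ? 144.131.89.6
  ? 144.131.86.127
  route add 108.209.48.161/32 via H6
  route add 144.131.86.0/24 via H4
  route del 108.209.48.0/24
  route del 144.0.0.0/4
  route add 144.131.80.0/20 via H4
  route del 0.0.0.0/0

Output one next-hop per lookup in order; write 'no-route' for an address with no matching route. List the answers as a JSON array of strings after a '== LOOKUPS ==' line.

Trace:
  add 128.0.0.0/1 -> H5 at depth 1
  add 144.131.86.64/26 -> H2 at depth 26
  del 128.0.0.0/1 (clear depth 1)
  add 108.0.0.0/8 -> H5 at depth 8
  del 144.131.86.64/26 (clear depth 26)
  add 108.209.0.0/16 -> H4 at depth 16
  add 144.131.86.0/24 -> H4 at depth 24
  add 144.131.80.0/20 -> H2 at depth 20
  ? 108.0.0.4  path d0:-→d1:-→d2:-→d3:-→d4:-→d5:-→d6:-→d7:-→d8:H5  best=H5
  add 144.131.86.96/27 -> H4 at depth 27
  ? 108.2.142.241  path d0:-→d1:-→d2:-→d3:-→d4:-→d5:-→d6:-→d7:-→d8:H5  best=H5
  ? 35.106.182.113  path d0:-→d1:-  best=no-route
  ? 144.131.86.103  path d0:-→d1:-→d2:-→d3:-→d4:-→d5:-→d6:-→d7:-→d8:-→d9:-→d10:-→d11:-→d12:-→d13:-→d14:-→d15:-→d16:-→d17:-→d18:-→d19:-→d20:H2→d21:-→d22:-→d23:-→d24:H4→d25:-→d26:-→d27:H4  best=H4
  add 144.131.86.127/32 -> H2 at depth 32
  ? 144.131.86.96  path d0:-→d1:-→d2:-→d3:-→d4:-→d5:-→d6:-→d7:-→d8:-→d9:-→d10:-→d11:-→d12:-→d13:-→d14:-→d15:-→d16:-→d17:-→d18:-→d19:-→d20:H2→d21:-→d22:-→d23:-→d24:H4→d25:-→d26:-→d27:H4  best=H4
  del 144.131.86.96/27 (clear depth 27)
  ? 144.131.80.6  path d0:-→d1:-→d2:-→d3:-→d4:-→d5:-→d6:-→d7:-→d8:-→d9:-→d10:-→d11:-→d12:-→d13:-→d14:-→d15:-→d16:-→d17:-→d18:-→d19:-→d20:H2→d21:-  best=H2
  add 0.0.0.0/0 -> H0 at depth 0
  add 144.131.86.127/32 -> H5 at depth 32
  add 144.0.0.0/4 -> H2 at depth 4
  add 144.131.86.127/32 -> H1 at depth 32
  ? 144.131.86.127  path d0:H0→d1:-→d2:-→d3:-→d4:H2→d5:-→d6:-→d7:-→d8:-→d9:-→d10:-→d11:-→d12:-→d13:-→d14:-→d15:-→d16:-→d17:-→d18:-→d19:-→d20:H2→d21:-→d22:-→d23:-→d24:H4→d25:-→d26:-→d27:-→d28:-→d29:-→d30:-→d31:-→d32:H1  best=H1
  add 108.209.48.0/24 -> H2 at depth 24
  add 144.128.0.0/12 -> H4 at depth 12
  ? 108.209.48.0  path d0:H0→d1:-→d2:-→d3:-→d4:-→d5:-→d6:-→d7:-→d8:H5→d9:-→d10:-→d11:-→d12:-→d13:-→d14:-→d15:-→d16:H4→d17:-→d18:-→d19:-→d20:-→d21:-→d22:-→d23:-→d24:H2  best=H2
  add 144.0.0.0/5 -> H4 at depth 5
  ? 156.214.234.17  path d0:H0→d1:-→d2:-→d3:-→d4:H2  best=H2
  ? 144.131.89.6  path d0:H0→d1:-→d2:-→d3:-→d4:H2→d5:H4→d6:-→d7:-→d8:-→d9:-→d10:-→d11:-→d12:H4→d13:-→d14:-→d15:-→d16:-→d17:-→d18:-→d19:-→d20:H2  best=H2
  ? 144.131.86.127  path d0:H0→d1:-→d2:-→d3:-→d4:H2→d5:H4→d6:-→d7:-→d8:-→d9:-→d10:-→d11:-→d12:H4→d13:-→d14:-→d15:-→d16:-→d17:-→d18:-→d19:-→d20:H2→d21:-→d22:-→d23:-→d24:H4→d25:-→d26:-→d27:-→d28:-→d29:-→d30:-→d31:-→d32:H1  best=H1
  add 108.209.48.161/32 -> H6 at depth 32
  add 144.131.86.0/24 -> H4 at depth 24
  del 108.209.48.0/24 (clear depth 24)
  del 144.0.0.0/4 (clear depth 4)
  add 144.131.80.0/20 -> H4 at depth 20
  del 0.0.0.0/0 (clear depth 0)

== LOOKUPS ==
["H5","H5","no-route","H4","H4","H2","H1","H2","H2","H2","H1"]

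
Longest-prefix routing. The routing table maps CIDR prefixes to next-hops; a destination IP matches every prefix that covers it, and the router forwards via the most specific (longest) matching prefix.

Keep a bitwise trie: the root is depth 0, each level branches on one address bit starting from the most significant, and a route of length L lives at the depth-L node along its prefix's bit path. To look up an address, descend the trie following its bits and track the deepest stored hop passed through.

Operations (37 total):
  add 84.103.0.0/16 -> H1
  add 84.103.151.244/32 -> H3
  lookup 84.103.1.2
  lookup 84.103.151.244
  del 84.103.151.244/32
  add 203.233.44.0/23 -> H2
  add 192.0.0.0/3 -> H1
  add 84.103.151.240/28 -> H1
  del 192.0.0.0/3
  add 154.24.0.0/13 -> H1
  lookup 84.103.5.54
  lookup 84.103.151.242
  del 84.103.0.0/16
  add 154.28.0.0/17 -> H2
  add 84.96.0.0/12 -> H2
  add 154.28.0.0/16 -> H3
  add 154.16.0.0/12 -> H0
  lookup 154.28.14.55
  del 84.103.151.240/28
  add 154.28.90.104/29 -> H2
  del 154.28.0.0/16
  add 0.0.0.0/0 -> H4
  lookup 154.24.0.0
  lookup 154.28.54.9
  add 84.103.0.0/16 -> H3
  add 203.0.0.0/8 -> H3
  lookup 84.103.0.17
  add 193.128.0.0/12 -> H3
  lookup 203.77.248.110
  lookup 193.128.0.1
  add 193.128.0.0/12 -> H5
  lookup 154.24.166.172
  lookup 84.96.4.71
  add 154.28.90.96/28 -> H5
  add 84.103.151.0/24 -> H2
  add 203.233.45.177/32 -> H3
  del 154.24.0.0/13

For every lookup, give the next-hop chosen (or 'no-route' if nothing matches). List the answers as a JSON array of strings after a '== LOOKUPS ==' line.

Apply in order:
  + 84.103.0.0/16 (H1) depth=16
  + 84.103.151.244/32 (H3) depth=32
  Q 84.103.1.2: descend 0101010001100111 ; hops seen [H1] ; pick H1
  Q 84.103.151.244: descend 01010100011001111001011111110100 ; hops seen [H1,H3] ; pick H3
  - 84.103.151.244/32 clear@32
  + 203.233.44.0/23 (H2) depth=23
  + 192.0.0.0/3 (H1) depth=3
  + 84.103.151.240/28 (H1) depth=28
  - 192.0.0.0/3 clear@3
  + 154.24.0.0/13 (H1) depth=13
  Q 84.103.5.54: descend 0101010001100111 ; hops seen [H1] ; pick H1
  Q 84.103.151.242: descend 01010100011001111001011111110 ; hops seen [H1,H1] ; pick H1
  - 84.103.0.0/16 clear@16
  + 154.28.0.0/17 (H2) depth=17
  + 84.96.0.0/12 (H2) depth=12
  + 154.28.0.0/16 (H3) depth=16
  + 154.16.0.0/12 (H0) depth=12
  Q 154.28.14.55: descend 10011010000111000 ; hops seen [H0,H1,H3,H2] ; pick H2
  - 84.103.151.240/28 clear@28
  + 154.28.90.104/29 (H2) depth=29
  - 154.28.0.0/16 clear@16
  + 0.0.0.0/0 (H4) depth=0
  Q 154.24.0.0: descend 1001101000011 ; hops seen [H4,H0,H1] ; pick H1
  Q 154.28.54.9: descend 10011010000111000 ; hops seen [H4,H0,H1,H2] ; pick H2
  + 84.103.0.0/16 (H3) depth=16
  + 203.0.0.0/8 (H3) depth=8
  Q 84.103.0.17: descend 0101010001100111 ; hops seen [H4,H2,H3] ; pick H3
  + 193.128.0.0/12 (H3) depth=12
  Q 203.77.248.110: descend 11001011 ; hops seen [H4,H3] ; pick H3
  Q 193.128.0.1: descend 110000011000 ; hops seen [H4,H3] ; pick H3
  + 193.128.0.0/12 (H5) depth=12
  Q 154.24.166.172: descend 1001101000011 ; hops seen [H4,H0,H1] ; pick H1
  Q 84.96.4.71: descend 0101010001100 ; hops seen [H4,H2] ; pick H2
  + 154.28.90.96/28 (H5) depth=28
  + 84.103.151.0/24 (H2) depth=24
  + 203.233.45.177/32 (H3) depth=32
  - 154.24.0.0/13 clear@13

== LOOKUPS ==
["H1","H3","H1","H1","H2","H1","H2","H3","H3","H3","H1","H2"]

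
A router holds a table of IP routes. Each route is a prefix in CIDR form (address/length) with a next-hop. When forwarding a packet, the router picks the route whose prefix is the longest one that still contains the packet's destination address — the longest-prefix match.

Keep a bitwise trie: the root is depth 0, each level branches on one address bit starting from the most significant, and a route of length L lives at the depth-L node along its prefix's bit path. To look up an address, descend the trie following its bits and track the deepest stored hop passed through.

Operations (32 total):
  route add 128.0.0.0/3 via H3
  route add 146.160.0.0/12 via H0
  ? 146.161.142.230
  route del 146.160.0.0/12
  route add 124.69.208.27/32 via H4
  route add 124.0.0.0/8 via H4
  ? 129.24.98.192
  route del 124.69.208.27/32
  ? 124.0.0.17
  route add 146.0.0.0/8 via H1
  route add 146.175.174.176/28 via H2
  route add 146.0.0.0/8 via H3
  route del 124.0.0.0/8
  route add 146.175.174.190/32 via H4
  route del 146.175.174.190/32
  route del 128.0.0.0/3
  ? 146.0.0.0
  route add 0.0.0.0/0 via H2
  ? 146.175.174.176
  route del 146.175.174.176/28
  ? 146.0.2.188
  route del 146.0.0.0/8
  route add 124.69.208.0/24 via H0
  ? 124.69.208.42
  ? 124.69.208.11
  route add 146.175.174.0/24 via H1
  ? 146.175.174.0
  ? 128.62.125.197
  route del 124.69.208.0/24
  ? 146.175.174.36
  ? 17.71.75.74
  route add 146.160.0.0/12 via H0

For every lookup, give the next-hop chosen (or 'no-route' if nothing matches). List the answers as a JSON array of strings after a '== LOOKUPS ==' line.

Trace:
  + 128.0.0.0/3 (H3) depth=3
  + 146.160.0.0/12 (H0) depth=12
  lookup 146.161.142.230: bits 100100101010 walk d0:-→d1:-→d2:-→d3:H3→d4:-→d5:-→d6:-→d7:-→d8:-→d9:-→d10:-→d11:-→d12:H0 -> H0
  - 146.160.0.0/12 clear@12
  + 124.69.208.27/32 (H4) depth=32
  + 124.0.0.0/8 (H4) depth=8
  lookup 129.24.98.192: bits 100 walk d0:-→d1:-→d2:-→d3:H3 -> H3
  - 124.69.208.27/32 clear@32
  lookup 124.0.0.17: bits 011111000 walk d0:-→d1:-→d2:-→d3:-→d4:-→d5:-→d6:-→d7:-→d8:H4→d9:- -> H4
  + 146.0.0.0/8 (H1) depth=8
  + 146.175.174.176/28 (H2) depth=28
  + 146.0.0.0/8 (H3) depth=8
  - 124.0.0.0/8 clear@8
  + 146.175.174.190/32 (H4) depth=32
  - 146.175.174.190/32 clear@32
  - 128.0.0.0/3 clear@3
  lookup 146.0.0.0: bits 10010010 walk d0:-→d1:-→d2:-→d3:-→d4:-→d5:-→d6:-→d7:-→d8:H3 -> H3
  + 0.0.0.0/0 (H2) depth=0
  lookup 146.175.174.176: bits 1001001010101111101011101011 walk d0:H2→d1:-→d2:-→d3:-→d4:-→d5:-→d6:-→d7:-→d8:H3→d9:-→d10:-→d11:-→d12:-→d13:-→d14:-→d15:-→d16:-→d17:-→d18:-→d19:-→d20:-→d21:-→d22:-→d23:-→d24:-→d25:-→d26:-→d27:-→d28:H2 -> H2
  - 146.175.174.176/28 clear@28
  lookup 146.0.2.188: bits 10010010 walk d0:H2→d1:-→d2:-→d3:-→d4:-→d5:-→d6:-→d7:-→d8:H3 -> H3
  - 146.0.0.0/8 clear@8
  + 124.69.208.0/24 (H0) depth=24
  lookup 124.69.208.42: bits 01111100010001011101000000 walk d0:H2→d1:-→d2:-→d3:-→d4:-→d5:-→d6:-→d7:-→d8:-→d9:-→d10:-→d11:-→d12:-→d13:-→d14:-→d15:-→d16:-→d17:-→d18:-→d19:-→d20:-→d21:-→d22:-→d23:-→d24:H0→d25:-→d26:- -> H0
  lookup 124.69.208.11: bits 011111000100010111010000000 walk d0:H2→d1:-→d2:-→d3:-→d4:-→d5:-→d6:-→d7:-→d8:-→d9:-→d10:-→d11:-→d12:-→d13:-→d14:-→d15:-→d16:-→d17:-→d18:-→d19:-→d20:-→d21:-→d22:-→d23:-→d24:H0→d25:-→d26:-→d27:- -> H0
  + 146.175.174.0/24 (H1) depth=24
  lookup 146.175.174.0: bits 100100101010111110101110 walk d0:H2→d1:-→d2:-→d3:-→d4:-→d5:-→d6:-→d7:-→d8:-→d9:-→d10:-→d11:-→d12:-→d13:-→d14:-→d15:-→d16:-→d17:-→d18:-→d19:-→d20:-→d21:-→d22:-→d23:-→d24:H1 -> H1
  lookup 128.62.125.197: bits 100 walk d0:H2→d1:-→d2:-→d3:- -> H2
  - 124.69.208.0/24 clear@24
  lookup 146.175.174.36: bits 100100101010111110101110 walk d0:H2→d1:-→d2:-→d3:-→d4:-→d5:-→d6:-→d7:-→d8:-→d9:-→d10:-→d11:-→d12:-→d13:-→d14:-→d15:-→d16:-→d17:-→d18:-→d19:-→d20:-→d21:-→d22:-→d23:-→d24:H1 -> H1
  lookup 17.71.75.74: bits 0 walk d0:H2→d1:- -> H2
  + 146.160.0.0/12 (H0) depth=12

== LOOKUPS ==
["H0","H3","H4","H3","H2","H3","H0","H0","H1","H2","H1","H2"]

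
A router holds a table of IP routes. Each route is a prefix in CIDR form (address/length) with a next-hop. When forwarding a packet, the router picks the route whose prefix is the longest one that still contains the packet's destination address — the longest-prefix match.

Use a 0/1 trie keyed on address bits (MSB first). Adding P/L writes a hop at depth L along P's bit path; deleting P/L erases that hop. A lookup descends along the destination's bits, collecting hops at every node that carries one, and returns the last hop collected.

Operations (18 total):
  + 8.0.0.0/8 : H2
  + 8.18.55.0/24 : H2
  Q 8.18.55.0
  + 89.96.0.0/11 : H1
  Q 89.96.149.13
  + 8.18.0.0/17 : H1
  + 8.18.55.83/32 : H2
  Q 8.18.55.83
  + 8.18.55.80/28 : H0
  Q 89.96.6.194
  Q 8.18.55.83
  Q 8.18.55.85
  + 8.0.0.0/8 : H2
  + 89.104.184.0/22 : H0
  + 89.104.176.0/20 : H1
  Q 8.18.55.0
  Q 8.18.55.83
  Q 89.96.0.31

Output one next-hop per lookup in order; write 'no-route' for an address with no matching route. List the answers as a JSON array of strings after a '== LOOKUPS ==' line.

Process each operation:
  + 8.0.0.0/8 (H2) depth=8
  + 8.18.55.0/24 (H2) depth=24
  lookup 8.18.55.0: bits 000010000001001000110111 walk d0:-→d1:-→d2:-→d3:-→d4:-→d5:-→d6:-→d7:-→d8:H2→d9:-→d10:-→d11:-→d12:-→d13:-→d14:-→d15:-→d16:-→d17:-→d18:-→d19:-→d20:-→d21:-→d22:-→d23:-→d24:H2 -> H2
  + 89.96.0.0/11 (H1) depth=11
  lookup 89.96.149.13: bits 01011001011 walk d0:-→d1:-→d2:-→d3:-→d4:-→d5:-→d6:-→d7:-→d8:-→d9:-→d10:-→d11:H1 -> H1
  + 8.18.0.0/17 (H1) depth=17
  + 8.18.55.83/32 (H2) depth=32
  lookup 8.18.55.83: bits 00001000000100100011011101010011 walk d0:-→d1:-→d2:-→d3:-→d4:-→d5:-→d6:-→d7:-→d8:H2→d9:-→d10:-→d11:-→d12:-→d13:-→d14:-→d15:-→d16:-→d17:H1→d18:-→d19:-→d20:-→d21:-→d22:-→d23:-→d24:H2→d25:-→d26:-→d27:-→d28:-→d29:-→d30:-→d31:-→d32:H2 -> H2
  + 8.18.55.80/28 (H0) depth=28
  lookup 89.96.6.194: bits 01011001011 walk d0:-→d1:-→d2:-→d3:-→d4:-→d5:-→d6:-→d7:-→d8:-→d9:-→d10:-→d11:H1 -> H1
  lookup 8.18.55.83: bits 00001000000100100011011101010011 walk d0:-→d1:-→d2:-→d3:-→d4:-→d5:-→d6:-→d7:-→d8:H2→d9:-→d10:-→d11:-→d12:-→d13:-→d14:-→d15:-→d16:-→d17:H1→d18:-→d19:-→d20:-→d21:-→d22:-→d23:-→d24:H2→d25:-→d26:-→d27:-→d28:H0→d29:-→d30:-→d31:-→d32:H2 -> H2
  lookup 8.18.55.85: bits 00001000000100100011011101010 walk d0:-→d1:-→d2:-→d3:-→d4:-→d5:-→d6:-→d7:-→d8:H2→d9:-→d10:-→d11:-→d12:-→d13:-→d14:-→d15:-→d16:-→d17:H1→d18:-→d19:-→d20:-→d21:-→d22:-→d23:-→d24:H2→d25:-→d26:-→d27:-→d28:H0→d29:- -> H0
  + 8.0.0.0/8 (H2) depth=8
  + 89.104.184.0/22 (H0) depth=22
  + 89.104.176.0/20 (H1) depth=20
  lookup 8.18.55.0: bits 0000100000010010001101110 walk d0:-→d1:-→d2:-→d3:-→d4:-→d5:-→d6:-→d7:-→d8:H2→d9:-→d10:-→d11:-→d12:-→d13:-→d14:-→d15:-→d16:-→d17:H1→d18:-→d19:-→d20:-→d21:-→d22:-→d23:-→d24:H2→d25:- -> H2
  lookup 8.18.55.83: bits 00001000000100100011011101010011 walk d0:-→d1:-→d2:-→d3:-→d4:-→d5:-→d6:-→d7:-→d8:H2→d9:-→d10:-→d11:-→d12:-→d13:-→d14:-→d15:-→d16:-→d17:H1→d18:-→d19:-→d20:-→d21:-→d22:-→d23:-→d24:H2→d25:-→d26:-→d27:-→d28:H0→d29:-→d30:-→d31:-→d32:H2 -> H2
  lookup 89.96.0.31: bits 010110010110 walk d0:-→d1:-→d2:-→d3:-→d4:-→d5:-→d6:-→d7:-→d8:-→d9:-→d10:-→d11:H1→d12:- -> H1

== LOOKUPS ==
["H2","H1","H2","H1","H2","H0","H2","H2","H1"]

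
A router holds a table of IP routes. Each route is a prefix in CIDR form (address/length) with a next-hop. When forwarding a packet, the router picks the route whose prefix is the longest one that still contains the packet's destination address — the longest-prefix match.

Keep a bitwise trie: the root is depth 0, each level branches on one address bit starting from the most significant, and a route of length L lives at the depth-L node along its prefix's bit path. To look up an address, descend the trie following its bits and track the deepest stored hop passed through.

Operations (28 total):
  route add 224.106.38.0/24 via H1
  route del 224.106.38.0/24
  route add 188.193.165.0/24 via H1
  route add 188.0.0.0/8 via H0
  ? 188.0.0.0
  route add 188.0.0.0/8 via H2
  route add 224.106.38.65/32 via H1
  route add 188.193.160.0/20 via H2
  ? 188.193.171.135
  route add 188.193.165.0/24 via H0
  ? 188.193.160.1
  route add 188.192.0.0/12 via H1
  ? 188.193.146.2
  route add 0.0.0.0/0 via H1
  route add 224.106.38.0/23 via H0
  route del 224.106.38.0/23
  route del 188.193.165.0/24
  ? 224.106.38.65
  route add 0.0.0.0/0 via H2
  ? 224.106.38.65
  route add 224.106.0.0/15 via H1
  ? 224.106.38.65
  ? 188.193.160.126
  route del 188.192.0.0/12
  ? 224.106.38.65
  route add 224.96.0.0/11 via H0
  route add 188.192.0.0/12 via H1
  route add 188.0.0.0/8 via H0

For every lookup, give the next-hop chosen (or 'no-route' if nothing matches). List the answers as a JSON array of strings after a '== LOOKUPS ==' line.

Trace:
  add 224.106.38.0/24 -> H1 at depth 24
  del 224.106.38.0/24 (clear depth 24)
  add 188.193.165.0/24 -> H1 at depth 24
  add 188.0.0.0/8 -> H0 at depth 8
  lookup 188.0.0.0: bits 10111100 walk d0:-→d1:-→d2:-→d3:-→d4:-→d5:-→d6:-→d7:-→d8:H0 -> H0
  add 188.0.0.0/8 -> H2 at depth 8
  add 224.106.38.65/32 -> H1 at depth 32
  add 188.193.160.0/20 -> H2 at depth 20
  lookup 188.193.171.135: bits 10111100110000011010 walk d0:-→d1:-→d2:-→d3:-→d4:-→d5:-→d6:-→d7:-→d8:H2→d9:-→d10:-→d11:-→d12:-→d13:-→d14:-→d15:-→d16:-→d17:-→d18:-→d19:-→d20:H2 -> H2
  add 188.193.165.0/24 -> H0 at depth 24
  lookup 188.193.160.1: bits 101111001100000110100 walk d0:-→d1:-→d2:-→d3:-→d4:-→d5:-→d6:-→d7:-→d8:H2→d9:-→d10:-→d11:-→d12:-→d13:-→d14:-→d15:-→d16:-→d17:-→d18:-→d19:-→d20:H2→d21:- -> H2
  add 188.192.0.0/12 -> H1 at depth 12
  lookup 188.193.146.2: bits 101111001100000110 walk d0:-→d1:-→d2:-→d3:-→d4:-→d5:-→d6:-→d7:-→d8:H2→d9:-→d10:-→d11:-→d12:H1→d13:-→d14:-→d15:-→d16:-→d17:-→d18:- -> H1
  add 0.0.0.0/0 -> H1 at depth 0
  add 224.106.38.0/23 -> H0 at depth 23
  del 224.106.38.0/23 (clear depth 23)
  del 188.193.165.0/24 (clear depth 24)
  lookup 224.106.38.65: bits 11100000011010100010011001000001 walk d0:H1→d1:-→d2:-→d3:-→d4:-→d5:-→d6:-→d7:-→d8:-→d9:-→d10:-→d11:-→d12:-→d13:-→d14:-→d15:-→d16:-→d17:-→d18:-→d19:-→d20:-→d21:-→d22:-→d23:-→d24:-→d25:-→d26:-→d27:-→d28:-→d29:-→d30:-→d31:-→d32:H1 -> H1
  add 0.0.0.0/0 -> H2 at depth 0
  lookup 224.106.38.65: bits 11100000011010100010011001000001 walk d0:H2→d1:-→d2:-→d3:-→d4:-→d5:-→d6:-→d7:-→d8:-→d9:-→d10:-→d11:-→d12:-→d13:-→d14:-→d15:-→d16:-→d17:-→d18:-→d19:-→d20:-→d21:-→d22:-→d23:-→d24:-→d25:-→d26:-→d27:-→d28:-→d29:-→d30:-→d31:-→d32:H1 -> H1
  add 224.106.0.0/15 -> H1 at depth 15
  lookup 224.106.38.65: bits 11100000011010100010011001000001 walk d0:H2→d1:-→d2:-→d3:-→d4:-→d5:-→d6:-→d7:-→d8:-→d9:-→d10:-→d11:-→d12:-→d13:-→d14:-→d15:H1→d16:-→d17:-→d18:-→d19:-→d20:-→d21:-→d22:-→d23:-→d24:-→d25:-→d26:-→d27:-→d28:-→d29:-→d30:-→d31:-→d32:H1 -> H1
  lookup 188.193.160.126: bits 101111001100000110100 walk d0:H2→d1:-→d2:-→d3:-→d4:-→d5:-→d6:-→d7:-→d8:H2→d9:-→d10:-→d11:-→d12:H1→d13:-→d14:-→d15:-→d16:-→d17:-→d18:-→d19:-→d20:H2→d21:- -> H2
  del 188.192.0.0/12 (clear depth 12)
  lookup 224.106.38.65: bits 11100000011010100010011001000001 walk d0:H2→d1:-→d2:-→d3:-→d4:-→d5:-→d6:-→d7:-→d8:-→d9:-→d10:-→d11:-→d12:-→d13:-→d14:-→d15:H1→d16:-→d17:-→d18:-→d19:-→d20:-→d21:-→d22:-→d23:-→d24:-→d25:-→d26:-→d27:-→d28:-→d29:-→d30:-→d31:-→d32:H1 -> H1
  add 224.96.0.0/11 -> H0 at depth 11
  add 188.192.0.0/12 -> H1 at depth 12
  add 188.0.0.0/8 -> H0 at depth 8

== LOOKUPS ==
["H0","H2","H2","H1","H1","H1","H1","H2","H1"]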